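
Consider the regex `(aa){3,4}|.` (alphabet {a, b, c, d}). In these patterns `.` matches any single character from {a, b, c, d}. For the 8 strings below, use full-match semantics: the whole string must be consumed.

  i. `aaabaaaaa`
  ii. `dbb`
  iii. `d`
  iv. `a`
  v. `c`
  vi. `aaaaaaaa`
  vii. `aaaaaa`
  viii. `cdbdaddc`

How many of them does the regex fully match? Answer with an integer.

5

i → no match
ii → no match
iii → match
iv → match
v → match
vi → match
vii → match
viii → no match
Total matched: 5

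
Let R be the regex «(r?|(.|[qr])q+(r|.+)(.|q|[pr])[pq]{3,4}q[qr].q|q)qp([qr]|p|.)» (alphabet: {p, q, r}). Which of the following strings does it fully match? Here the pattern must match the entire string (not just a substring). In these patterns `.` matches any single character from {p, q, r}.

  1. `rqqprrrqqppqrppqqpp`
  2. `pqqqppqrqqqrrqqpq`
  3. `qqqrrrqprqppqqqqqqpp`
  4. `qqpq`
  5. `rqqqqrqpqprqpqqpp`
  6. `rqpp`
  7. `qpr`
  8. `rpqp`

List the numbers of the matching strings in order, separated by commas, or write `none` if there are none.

1 → no match
2 → no match
3 → match
4 → match
5 → no match
6 → match
7 → match
8 → no match

3, 4, 6, 7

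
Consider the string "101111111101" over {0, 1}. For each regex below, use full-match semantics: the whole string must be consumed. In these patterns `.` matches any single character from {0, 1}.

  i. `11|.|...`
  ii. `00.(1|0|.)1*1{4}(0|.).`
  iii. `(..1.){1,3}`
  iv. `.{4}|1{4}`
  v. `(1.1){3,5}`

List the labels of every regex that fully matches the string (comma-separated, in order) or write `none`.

i → no match
ii → no match — must start with "00"
iii → no match
iv → no match
v → match

v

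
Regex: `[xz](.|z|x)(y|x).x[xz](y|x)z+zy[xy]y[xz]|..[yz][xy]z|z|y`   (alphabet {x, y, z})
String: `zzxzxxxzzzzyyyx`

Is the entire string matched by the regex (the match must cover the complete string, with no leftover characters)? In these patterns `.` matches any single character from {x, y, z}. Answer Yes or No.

Yes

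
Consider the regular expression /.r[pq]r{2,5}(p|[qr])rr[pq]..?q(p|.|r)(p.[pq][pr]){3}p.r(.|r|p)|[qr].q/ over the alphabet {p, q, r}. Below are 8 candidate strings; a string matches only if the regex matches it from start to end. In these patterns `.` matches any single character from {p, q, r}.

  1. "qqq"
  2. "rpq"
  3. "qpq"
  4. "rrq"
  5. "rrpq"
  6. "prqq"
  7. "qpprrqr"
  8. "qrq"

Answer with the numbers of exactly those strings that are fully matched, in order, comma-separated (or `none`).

1 → match
2 → match
3 → match
4 → match
5 → no match
6 → no match
7 → no match
8 → match

1, 2, 3, 4, 8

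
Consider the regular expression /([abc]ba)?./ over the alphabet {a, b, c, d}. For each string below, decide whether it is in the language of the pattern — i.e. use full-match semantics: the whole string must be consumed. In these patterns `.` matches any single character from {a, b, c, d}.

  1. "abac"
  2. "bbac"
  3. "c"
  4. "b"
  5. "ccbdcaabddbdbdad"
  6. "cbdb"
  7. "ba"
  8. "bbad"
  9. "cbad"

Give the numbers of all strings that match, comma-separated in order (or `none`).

1 → match
2 → match
3 → match
4 → match
5 → no match
6 → no match
7 → no match
8 → match
9 → match

1, 2, 3, 4, 8, 9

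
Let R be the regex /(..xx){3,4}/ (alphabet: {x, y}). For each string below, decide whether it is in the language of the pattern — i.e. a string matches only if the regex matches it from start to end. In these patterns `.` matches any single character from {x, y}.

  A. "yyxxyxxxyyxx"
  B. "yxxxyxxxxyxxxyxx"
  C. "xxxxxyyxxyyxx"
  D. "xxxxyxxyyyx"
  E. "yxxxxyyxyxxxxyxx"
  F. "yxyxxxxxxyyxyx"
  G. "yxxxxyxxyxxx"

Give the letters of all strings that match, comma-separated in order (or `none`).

A → match
B → match
C → no match
D → no match — must end with "xx"
E → no match
F → no match — must end with "xx"
G → match

A, B, G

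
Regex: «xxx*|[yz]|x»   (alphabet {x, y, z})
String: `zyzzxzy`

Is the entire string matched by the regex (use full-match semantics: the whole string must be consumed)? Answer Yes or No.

No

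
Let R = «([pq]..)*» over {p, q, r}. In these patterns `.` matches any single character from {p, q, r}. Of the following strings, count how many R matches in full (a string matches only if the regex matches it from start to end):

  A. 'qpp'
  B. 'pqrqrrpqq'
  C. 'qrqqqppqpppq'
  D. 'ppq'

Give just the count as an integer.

4

A → match
B → match
C → match
D → match
Total matched: 4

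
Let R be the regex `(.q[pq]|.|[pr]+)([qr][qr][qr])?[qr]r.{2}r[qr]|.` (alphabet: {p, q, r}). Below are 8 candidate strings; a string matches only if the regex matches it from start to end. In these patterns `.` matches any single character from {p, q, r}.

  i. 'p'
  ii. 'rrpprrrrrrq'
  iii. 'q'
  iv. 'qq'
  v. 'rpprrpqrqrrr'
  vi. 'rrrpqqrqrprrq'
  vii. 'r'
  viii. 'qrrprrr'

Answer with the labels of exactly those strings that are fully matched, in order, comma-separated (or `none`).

i → match
ii → match
iii → match
iv → no match
v → match
vi → match
vii → match
viii → match

i, ii, iii, v, vi, vii, viii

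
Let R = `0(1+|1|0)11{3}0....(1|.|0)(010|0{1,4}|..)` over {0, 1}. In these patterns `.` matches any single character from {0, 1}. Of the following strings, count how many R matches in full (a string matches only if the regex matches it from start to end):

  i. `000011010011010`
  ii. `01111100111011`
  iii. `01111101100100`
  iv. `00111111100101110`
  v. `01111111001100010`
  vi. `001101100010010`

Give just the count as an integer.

3

i → no match
ii → match
iii → match
iv → no match
v → match
vi → no match
Total matched: 3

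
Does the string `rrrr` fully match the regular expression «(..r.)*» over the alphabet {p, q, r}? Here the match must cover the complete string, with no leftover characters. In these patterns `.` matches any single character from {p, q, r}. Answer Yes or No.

Yes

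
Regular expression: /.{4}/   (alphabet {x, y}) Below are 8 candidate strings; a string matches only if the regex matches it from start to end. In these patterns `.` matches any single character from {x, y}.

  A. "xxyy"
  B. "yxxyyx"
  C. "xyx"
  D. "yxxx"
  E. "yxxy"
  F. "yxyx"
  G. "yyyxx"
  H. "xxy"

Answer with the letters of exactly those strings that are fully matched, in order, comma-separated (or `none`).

A, D, E, F

A → match
B → no match
C → no match
D → match
E → match
F → match
G → no match
H → no match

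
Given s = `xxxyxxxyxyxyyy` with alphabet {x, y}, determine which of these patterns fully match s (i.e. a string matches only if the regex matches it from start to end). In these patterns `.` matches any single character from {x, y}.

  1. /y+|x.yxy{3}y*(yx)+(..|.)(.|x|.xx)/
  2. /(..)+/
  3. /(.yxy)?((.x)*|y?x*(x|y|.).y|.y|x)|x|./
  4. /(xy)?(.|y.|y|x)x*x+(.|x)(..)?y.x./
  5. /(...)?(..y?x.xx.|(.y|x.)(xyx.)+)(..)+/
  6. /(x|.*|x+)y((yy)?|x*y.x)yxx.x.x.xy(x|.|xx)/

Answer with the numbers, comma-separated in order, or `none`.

2, 5

1 → no match
2 → match
3 → no match
4 → no match
5 → match
6 → no match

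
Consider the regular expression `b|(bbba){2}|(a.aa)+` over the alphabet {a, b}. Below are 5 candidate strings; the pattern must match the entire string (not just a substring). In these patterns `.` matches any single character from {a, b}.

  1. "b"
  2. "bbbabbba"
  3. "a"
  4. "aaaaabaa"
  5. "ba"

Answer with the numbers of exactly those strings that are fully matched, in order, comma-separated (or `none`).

1, 2, 4

1 → match
2 → match
3 → no match
4 → match
5 → no match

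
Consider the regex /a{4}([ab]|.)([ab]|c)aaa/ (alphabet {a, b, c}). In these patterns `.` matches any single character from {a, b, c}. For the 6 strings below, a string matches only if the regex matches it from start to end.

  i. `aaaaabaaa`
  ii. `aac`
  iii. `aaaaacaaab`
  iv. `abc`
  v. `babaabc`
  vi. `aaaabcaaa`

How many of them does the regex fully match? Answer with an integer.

2

i. `aaaaabaaa` → match
ii. `aac` → no match — must end with `aaa`
iii. `aaaaacaaab` → no match — must end with `aaa`
iv. `abc` → no match — must end with `aaa`
v. `babaabc` → no match — must start with `a`
vi. `aaaabcaaa` → match
Total matched: 2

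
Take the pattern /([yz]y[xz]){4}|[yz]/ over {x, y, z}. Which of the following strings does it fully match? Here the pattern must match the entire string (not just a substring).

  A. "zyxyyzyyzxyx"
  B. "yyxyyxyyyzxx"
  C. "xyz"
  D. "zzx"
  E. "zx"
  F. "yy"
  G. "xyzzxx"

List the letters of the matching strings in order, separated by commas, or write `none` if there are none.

none

A. "zyxyyzyyzxyx" → no match
B. "yyxyyxyyyzxx" → no match
C. "xyz" → no match
D. "zzx" → no match
E. "zx" → no match
F. "yy" → no match
G. "xyzzxx" → no match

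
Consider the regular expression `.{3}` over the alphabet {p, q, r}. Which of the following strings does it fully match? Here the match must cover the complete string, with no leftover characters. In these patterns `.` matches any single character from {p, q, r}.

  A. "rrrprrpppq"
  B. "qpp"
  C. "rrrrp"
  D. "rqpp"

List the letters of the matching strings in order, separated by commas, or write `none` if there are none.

A → no match
B → match
C → no match
D → no match

B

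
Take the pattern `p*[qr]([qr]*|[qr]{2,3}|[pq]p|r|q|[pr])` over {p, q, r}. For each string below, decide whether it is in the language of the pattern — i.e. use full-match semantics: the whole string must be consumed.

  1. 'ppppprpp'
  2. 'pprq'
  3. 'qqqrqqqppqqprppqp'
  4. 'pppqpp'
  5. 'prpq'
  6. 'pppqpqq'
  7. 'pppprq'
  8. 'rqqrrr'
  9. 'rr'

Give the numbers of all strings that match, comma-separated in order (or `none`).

1, 2, 4, 7, 8, 9

1 → match
2 → match
3 → no match
4 → match
5 → no match
6 → no match
7 → match
8 → match
9 → match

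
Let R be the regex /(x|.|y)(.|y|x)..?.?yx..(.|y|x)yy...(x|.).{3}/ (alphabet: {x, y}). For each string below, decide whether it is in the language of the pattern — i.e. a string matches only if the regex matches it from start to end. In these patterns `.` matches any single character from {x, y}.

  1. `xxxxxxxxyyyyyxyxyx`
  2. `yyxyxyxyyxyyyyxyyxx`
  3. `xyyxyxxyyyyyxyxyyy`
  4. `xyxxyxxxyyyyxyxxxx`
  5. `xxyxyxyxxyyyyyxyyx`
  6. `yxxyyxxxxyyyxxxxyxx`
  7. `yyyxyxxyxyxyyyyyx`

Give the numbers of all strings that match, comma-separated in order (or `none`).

2, 3, 4, 5

1 → no match
2 → match
3 → match
4 → match
5 → match
6 → no match
7 → no match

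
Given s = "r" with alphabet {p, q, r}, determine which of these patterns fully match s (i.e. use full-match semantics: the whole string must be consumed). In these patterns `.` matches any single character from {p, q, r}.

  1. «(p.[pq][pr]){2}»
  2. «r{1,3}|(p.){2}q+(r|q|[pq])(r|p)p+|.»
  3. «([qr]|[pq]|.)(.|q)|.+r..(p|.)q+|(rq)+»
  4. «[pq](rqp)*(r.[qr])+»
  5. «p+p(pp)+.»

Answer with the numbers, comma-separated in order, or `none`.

1 → no match — must start with "p"
2 → match
3 → no match
4 → no match
5 → no match — must start with "p"

2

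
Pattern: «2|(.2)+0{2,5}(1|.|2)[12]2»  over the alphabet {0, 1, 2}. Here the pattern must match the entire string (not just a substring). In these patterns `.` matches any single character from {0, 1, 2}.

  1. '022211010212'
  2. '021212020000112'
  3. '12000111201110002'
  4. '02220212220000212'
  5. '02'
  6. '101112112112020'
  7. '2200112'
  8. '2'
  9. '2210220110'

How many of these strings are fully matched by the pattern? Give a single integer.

1 → no match
2 → match
3 → no match
4 → match
5 → no match
6 → no match — must end with '2'
7 → match
8 → match
9 → no match — must end with '2'
Total matched: 4

4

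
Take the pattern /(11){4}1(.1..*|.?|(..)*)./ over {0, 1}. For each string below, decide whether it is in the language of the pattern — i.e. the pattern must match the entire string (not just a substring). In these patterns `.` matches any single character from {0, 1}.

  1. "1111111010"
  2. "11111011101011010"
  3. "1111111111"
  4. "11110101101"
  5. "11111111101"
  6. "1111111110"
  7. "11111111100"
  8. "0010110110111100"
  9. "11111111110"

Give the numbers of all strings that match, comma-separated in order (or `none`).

3, 5, 6, 7, 9

1. "1111111010" → no match
2 → no match
3. "1111111111" → match
4. "11110101101" → no match
5. "11111111101" → match
6. "1111111110" → match
7. "11111111100" → match
8 → no match — must start with "11"
9. "11111111110" → match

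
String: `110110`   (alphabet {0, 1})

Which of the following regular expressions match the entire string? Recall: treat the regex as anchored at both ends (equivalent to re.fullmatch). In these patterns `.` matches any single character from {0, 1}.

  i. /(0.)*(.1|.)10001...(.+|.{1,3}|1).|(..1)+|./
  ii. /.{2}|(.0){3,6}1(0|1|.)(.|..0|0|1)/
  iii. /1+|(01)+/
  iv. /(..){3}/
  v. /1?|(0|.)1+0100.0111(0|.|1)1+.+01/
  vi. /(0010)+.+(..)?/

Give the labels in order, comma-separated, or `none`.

iv

i → no match
ii → no match
iii → no match
iv → match
v → no match
vi → no match — must start with `0010`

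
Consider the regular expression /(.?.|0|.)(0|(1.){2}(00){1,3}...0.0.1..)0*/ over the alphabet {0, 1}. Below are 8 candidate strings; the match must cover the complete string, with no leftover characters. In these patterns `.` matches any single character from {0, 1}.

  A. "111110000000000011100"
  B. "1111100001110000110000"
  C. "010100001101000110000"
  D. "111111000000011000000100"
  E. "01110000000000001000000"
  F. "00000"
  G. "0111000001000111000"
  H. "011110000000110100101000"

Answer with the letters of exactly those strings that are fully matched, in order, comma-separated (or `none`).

A, B, E, F, G, H

A → match
B → match
C → no match
D → no match
E → match
F → match
G → match
H → match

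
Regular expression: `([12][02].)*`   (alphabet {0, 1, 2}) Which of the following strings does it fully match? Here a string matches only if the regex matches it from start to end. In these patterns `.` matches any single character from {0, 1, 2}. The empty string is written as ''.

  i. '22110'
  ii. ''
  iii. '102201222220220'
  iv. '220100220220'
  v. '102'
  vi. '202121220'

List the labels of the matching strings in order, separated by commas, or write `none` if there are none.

i → no match
ii → match
iii → match
iv → match
v → match
vi → match

ii, iii, iv, v, vi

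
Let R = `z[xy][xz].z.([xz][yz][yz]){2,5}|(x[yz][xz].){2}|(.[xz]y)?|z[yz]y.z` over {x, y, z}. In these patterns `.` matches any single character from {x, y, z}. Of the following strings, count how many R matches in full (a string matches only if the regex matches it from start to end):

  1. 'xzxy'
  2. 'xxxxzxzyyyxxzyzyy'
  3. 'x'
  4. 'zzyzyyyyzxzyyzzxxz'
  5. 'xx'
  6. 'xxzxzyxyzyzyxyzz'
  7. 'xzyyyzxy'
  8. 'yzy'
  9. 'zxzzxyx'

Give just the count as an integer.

1. 'xzxy' → no match
2 → no match
3. 'x' → no match
4 → no match
5. 'xx' → no match
6 → no match
7. 'xzyyyzxy' → no match
8. 'yzy' → match
9. 'zxzzxyx' → no match
Total matched: 1

1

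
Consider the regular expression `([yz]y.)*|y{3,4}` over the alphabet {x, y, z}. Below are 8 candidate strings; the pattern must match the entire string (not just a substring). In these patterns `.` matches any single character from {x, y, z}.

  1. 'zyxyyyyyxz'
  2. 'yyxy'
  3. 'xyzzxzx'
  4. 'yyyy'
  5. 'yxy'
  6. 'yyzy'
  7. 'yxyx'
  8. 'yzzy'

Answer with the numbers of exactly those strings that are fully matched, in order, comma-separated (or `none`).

4

1. 'zyxyyyyyxz' → no match
2. 'yyxy' → no match
3. 'xyzzxzx' → no match
4. 'yyyy' → match
5. 'yxy' → no match
6. 'yyzy' → no match
7. 'yxyx' → no match
8. 'yzzy' → no match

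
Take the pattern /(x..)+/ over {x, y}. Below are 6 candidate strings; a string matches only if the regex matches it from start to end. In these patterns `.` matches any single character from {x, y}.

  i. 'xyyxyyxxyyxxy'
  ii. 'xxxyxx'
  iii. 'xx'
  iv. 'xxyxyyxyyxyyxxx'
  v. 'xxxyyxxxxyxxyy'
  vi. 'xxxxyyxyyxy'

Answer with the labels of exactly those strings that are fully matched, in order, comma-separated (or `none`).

i → no match
ii. 'xxxyxx' → no match
iii. 'xx' → no match
iv → match
v → no match
vi. 'xxxxyyxyyxy' → no match

iv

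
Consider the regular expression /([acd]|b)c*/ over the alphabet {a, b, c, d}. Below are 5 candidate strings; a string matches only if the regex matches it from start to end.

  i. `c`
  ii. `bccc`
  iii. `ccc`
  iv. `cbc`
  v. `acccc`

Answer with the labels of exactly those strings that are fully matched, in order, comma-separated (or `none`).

i, ii, iii, v

i → match
ii → match
iii → match
iv → no match
v → match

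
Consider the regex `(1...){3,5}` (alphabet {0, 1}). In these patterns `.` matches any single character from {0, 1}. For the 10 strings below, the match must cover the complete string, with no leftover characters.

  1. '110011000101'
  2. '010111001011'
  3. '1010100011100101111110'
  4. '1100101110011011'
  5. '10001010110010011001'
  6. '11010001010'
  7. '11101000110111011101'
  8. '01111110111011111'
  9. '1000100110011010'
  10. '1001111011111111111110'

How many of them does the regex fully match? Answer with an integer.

4

1 → no match
2 → no match — must start with '1'
3 → no match
4 → match
5 → match
6 → no match
7 → match
8 → no match — must start with '1'
9 → match
10 → no match
Total matched: 4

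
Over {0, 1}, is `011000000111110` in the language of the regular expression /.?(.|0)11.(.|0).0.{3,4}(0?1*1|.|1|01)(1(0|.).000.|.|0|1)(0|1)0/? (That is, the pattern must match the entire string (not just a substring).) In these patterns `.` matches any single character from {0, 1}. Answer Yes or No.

Yes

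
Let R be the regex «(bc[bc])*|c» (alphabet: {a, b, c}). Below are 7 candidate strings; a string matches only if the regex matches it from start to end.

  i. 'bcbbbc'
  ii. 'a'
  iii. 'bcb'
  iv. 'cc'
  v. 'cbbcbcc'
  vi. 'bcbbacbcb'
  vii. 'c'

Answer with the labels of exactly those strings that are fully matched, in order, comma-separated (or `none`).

iii, vii

i → no match
ii → no match
iii → match
iv → no match
v → no match
vi → no match
vii → match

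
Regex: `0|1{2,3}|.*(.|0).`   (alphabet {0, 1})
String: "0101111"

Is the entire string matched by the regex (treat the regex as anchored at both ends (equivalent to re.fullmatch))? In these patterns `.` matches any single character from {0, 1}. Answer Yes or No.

Yes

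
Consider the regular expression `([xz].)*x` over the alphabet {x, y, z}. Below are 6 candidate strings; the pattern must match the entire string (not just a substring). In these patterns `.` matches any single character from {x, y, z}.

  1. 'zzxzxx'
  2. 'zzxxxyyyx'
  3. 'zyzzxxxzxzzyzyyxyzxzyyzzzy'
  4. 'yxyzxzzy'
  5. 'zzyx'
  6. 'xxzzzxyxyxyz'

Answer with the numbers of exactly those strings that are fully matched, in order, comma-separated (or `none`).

1. 'zzxzxx' → no match
2. 'zzxxxyyyx' → no match
3 → no match — must end with 'x'
4. 'yxyzxzzy' → no match — must end with 'x'
5. 'zzyx' → no match
6. 'xxzzzxyxyxyz' → no match — must end with 'x'

none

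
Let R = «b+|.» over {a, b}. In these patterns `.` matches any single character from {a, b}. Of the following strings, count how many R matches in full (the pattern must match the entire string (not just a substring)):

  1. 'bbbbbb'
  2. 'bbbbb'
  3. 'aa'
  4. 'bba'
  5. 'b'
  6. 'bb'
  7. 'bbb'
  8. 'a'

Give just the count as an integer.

1 → match
2 → match
3 → no match
4 → no match
5 → match
6 → match
7 → match
8 → match
Total matched: 6

6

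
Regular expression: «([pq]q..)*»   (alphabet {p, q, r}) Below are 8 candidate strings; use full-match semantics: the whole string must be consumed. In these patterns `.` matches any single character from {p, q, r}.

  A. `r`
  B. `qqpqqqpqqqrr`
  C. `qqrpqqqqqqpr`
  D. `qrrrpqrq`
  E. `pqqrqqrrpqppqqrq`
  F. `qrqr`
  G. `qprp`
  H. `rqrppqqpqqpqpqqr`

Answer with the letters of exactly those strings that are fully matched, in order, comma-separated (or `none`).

B, C, E

A → no match
B → match
C → match
D → no match
E → match
F → no match
G → no match
H → no match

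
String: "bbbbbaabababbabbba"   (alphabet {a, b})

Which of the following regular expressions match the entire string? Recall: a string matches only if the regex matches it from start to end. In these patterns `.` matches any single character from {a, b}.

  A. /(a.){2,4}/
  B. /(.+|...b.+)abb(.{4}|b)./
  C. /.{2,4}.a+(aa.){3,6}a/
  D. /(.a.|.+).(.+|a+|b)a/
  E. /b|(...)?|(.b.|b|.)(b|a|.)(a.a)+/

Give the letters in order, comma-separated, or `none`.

B, D

A → no match — must start with "a"
B → match
C → no match
D → match
E → no match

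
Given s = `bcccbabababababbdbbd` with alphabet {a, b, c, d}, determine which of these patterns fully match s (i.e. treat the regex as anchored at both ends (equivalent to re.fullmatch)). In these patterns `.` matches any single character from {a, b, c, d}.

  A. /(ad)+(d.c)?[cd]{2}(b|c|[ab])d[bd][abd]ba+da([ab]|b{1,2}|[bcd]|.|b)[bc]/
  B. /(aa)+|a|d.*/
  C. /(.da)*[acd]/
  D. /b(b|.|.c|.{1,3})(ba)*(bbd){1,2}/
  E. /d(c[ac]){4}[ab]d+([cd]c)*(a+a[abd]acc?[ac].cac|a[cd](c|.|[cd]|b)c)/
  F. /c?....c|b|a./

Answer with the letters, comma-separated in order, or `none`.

A → no match — must start with `ad`
B → no match
C → no match
D → match
E → no match — must start with `dc`
F → no match

D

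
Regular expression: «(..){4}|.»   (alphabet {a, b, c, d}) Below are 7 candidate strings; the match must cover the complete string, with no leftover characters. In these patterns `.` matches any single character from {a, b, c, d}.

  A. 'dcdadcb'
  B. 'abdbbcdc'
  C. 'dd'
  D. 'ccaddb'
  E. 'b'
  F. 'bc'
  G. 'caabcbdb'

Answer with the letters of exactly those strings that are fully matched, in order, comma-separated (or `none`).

B, E, G

A → no match
B → match
C → no match
D → no match
E → match
F → no match
G → match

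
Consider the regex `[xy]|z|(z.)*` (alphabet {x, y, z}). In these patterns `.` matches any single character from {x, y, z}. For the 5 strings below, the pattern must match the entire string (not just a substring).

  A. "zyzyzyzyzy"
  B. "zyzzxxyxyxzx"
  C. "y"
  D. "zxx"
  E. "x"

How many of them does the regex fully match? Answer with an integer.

A → match
B → no match
C → match
D → no match
E → match
Total matched: 3

3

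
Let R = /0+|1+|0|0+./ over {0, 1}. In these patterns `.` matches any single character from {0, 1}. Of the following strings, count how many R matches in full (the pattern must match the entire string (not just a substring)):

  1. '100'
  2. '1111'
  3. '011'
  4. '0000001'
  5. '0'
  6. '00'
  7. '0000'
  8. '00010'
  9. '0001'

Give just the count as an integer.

6

1 → no match
2 → match
3 → no match
4 → match
5 → match
6 → match
7 → match
8 → no match
9 → match
Total matched: 6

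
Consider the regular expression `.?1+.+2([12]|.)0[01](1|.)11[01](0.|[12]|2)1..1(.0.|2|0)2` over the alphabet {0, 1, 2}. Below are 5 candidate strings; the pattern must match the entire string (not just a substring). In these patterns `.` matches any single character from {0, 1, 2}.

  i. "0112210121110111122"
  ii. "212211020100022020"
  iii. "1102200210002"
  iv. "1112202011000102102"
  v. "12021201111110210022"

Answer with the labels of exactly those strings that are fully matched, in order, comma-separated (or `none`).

none

i → no match
ii → no match — must end with "2"
iii → no match
iv → no match
v → no match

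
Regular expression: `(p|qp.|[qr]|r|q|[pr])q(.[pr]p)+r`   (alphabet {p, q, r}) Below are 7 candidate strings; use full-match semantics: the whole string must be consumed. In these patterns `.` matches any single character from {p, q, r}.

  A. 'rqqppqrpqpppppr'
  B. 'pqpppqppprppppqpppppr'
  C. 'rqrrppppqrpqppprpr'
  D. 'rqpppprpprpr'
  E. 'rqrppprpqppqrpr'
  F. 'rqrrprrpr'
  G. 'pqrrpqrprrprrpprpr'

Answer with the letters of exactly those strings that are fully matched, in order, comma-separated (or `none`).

A, B, C, D, E, F, G

A → match
B → match
C → match
D → match
E → match
F → match
G → match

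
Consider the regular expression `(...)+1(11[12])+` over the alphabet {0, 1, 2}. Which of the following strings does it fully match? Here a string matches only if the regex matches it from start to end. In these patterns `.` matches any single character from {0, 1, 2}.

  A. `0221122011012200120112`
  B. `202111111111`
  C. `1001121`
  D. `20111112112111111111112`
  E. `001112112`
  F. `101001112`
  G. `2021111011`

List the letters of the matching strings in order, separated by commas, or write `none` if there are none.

none

A → no match
B → no match
C → no match
D → no match
E → no match
F → no match
G → no match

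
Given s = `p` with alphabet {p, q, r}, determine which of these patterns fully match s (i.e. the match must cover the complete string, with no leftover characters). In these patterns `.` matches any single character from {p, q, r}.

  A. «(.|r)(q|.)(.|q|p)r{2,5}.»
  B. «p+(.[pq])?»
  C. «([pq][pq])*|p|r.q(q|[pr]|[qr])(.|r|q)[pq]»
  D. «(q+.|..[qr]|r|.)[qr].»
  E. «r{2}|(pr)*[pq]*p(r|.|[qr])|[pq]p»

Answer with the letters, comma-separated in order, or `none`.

A → no match
B → match
C → match
D → no match
E → no match

B, C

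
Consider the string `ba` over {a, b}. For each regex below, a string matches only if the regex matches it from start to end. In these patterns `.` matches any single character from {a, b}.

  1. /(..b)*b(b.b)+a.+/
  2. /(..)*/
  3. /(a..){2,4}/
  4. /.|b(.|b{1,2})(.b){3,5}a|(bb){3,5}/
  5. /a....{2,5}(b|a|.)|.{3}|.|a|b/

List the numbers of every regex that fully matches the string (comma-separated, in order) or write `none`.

2

1 → no match
2 → match
3 → no match — must start with `a`
4 → no match
5 → no match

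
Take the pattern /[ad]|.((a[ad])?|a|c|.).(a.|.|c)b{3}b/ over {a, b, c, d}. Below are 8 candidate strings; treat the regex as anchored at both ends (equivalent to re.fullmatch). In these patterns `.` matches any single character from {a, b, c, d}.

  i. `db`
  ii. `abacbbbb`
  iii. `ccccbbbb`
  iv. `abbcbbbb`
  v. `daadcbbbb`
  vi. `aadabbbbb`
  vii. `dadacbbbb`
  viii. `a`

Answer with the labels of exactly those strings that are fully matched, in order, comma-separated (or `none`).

i. `db` → no match
ii. `abacbbbb` → match
iii. `ccccbbbb` → match
iv. `abbcbbbb` → match
v. `daadcbbbb` → match
vi. `aadabbbbb` → match
vii. `dadacbbbb` → match
viii. `a` → match

ii, iii, iv, v, vi, vii, viii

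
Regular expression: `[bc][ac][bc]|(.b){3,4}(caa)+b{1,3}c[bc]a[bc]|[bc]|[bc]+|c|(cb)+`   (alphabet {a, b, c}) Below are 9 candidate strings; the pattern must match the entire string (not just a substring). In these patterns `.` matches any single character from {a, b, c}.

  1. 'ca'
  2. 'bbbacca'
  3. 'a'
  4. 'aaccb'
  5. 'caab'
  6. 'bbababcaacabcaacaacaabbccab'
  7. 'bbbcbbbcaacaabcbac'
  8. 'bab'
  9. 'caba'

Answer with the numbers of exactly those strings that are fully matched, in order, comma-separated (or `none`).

8

1 → no match
2 → no match
3 → no match
4 → no match
5 → no match
6 → no match
7 → no match
8 → match
9 → no match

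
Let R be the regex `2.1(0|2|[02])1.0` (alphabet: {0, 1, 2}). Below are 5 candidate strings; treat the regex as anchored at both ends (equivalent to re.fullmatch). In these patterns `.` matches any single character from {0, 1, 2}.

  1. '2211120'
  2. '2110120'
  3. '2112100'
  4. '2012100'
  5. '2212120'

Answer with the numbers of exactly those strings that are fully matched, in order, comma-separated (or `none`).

2, 3, 4, 5

1 → no match
2 → match
3 → match
4 → match
5 → match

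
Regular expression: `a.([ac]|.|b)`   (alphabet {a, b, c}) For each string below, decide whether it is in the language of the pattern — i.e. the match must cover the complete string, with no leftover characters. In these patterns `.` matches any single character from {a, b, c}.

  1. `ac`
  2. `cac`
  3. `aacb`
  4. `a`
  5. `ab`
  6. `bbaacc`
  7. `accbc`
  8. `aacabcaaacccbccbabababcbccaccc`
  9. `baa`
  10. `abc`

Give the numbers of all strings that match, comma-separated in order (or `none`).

10

1. `ac` → no match
2. `cac` → no match — must start with `a`
3. `aacb` → no match
4. `a` → no match
5. `ab` → no match
6. `bbaacc` → no match — must start with `a`
7. `accbc` → no match
8 → no match
9. `baa` → no match — must start with `a`
10. `abc` → match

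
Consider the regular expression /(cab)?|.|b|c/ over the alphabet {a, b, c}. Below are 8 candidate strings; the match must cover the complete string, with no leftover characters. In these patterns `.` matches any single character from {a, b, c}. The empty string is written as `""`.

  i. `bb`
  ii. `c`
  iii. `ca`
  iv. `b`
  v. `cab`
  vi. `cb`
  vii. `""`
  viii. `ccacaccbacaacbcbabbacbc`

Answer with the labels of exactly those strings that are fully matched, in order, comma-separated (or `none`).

ii, iv, v, vii

i. `bb` → no match
ii. `c` → match
iii. `ca` → no match
iv. `b` → match
v. `cab` → match
vi. `cb` → no match
vii. `""` → match
viii → no match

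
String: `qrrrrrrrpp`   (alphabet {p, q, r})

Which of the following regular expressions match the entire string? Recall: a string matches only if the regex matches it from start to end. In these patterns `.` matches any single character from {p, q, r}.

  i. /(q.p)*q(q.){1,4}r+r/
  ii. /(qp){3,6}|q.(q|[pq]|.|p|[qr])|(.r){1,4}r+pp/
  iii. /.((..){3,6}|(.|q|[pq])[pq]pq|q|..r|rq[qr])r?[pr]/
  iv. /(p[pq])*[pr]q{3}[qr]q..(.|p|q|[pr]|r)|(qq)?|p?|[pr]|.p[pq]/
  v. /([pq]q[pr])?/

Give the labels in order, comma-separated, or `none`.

i → no match — must end with `rr`
ii → match
iii → match
iv → no match
v → no match

ii, iii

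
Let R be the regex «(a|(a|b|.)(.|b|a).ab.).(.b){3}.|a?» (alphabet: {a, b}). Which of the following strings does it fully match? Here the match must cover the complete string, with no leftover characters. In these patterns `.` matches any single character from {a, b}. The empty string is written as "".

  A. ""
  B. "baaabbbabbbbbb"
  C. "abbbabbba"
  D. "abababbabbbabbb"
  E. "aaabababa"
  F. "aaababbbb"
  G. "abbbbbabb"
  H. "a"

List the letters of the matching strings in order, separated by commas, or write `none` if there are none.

A. "" → match
B → match
C. "abbbabbba" → match
D → no match
E. "aaabababa" → match
F. "aaababbbb" → match
G. "abbbbbabb" → match
H. "a" → match

A, B, C, E, F, G, H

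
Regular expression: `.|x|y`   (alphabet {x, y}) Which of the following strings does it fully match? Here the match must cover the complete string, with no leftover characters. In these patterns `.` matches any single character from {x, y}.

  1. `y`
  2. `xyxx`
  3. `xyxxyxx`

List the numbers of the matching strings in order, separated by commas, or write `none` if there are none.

1 → match
2 → no match
3 → no match

1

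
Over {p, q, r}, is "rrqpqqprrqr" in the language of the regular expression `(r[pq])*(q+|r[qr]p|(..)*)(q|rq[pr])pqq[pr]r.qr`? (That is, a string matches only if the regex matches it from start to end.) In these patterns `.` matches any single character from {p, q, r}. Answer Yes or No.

Yes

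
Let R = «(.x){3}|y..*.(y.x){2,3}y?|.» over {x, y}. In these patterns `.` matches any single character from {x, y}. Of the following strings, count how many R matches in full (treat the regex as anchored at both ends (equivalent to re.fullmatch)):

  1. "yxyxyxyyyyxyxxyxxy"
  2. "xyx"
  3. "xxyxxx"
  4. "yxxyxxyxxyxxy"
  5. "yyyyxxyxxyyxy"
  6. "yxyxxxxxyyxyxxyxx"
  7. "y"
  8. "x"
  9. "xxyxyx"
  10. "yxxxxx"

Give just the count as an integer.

9

1 → match
2. "xyx" → no match
3. "xxyxxx" → match
4 → match
5 → match
6 → match
7. "y" → match
8. "x" → match
9. "xxyxyx" → match
10. "yxxxxx" → match
Total matched: 9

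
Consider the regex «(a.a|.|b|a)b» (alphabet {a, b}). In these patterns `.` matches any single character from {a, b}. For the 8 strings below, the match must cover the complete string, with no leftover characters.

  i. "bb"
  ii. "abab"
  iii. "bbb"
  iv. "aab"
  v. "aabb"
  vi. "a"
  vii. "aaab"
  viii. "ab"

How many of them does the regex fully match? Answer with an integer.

4

i → match
ii → match
iii → no match
iv → no match
v → no match
vi → no match — must end with "b"
vii → match
viii → match
Total matched: 4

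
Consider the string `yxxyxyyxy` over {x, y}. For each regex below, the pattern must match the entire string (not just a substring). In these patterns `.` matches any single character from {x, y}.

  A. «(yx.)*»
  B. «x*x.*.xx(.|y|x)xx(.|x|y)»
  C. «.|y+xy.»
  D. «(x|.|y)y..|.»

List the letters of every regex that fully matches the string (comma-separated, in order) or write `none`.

A → match
B → no match
C → no match
D → no match

A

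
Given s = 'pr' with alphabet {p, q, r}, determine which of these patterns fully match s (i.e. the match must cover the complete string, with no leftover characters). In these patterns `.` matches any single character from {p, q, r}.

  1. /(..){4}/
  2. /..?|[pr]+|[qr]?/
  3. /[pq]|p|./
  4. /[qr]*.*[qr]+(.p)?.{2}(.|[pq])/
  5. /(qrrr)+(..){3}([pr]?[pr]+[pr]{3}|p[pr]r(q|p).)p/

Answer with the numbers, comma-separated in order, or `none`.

1 → no match
2 → match
3 → no match
4 → no match
5 → no match — must start with 'qrrr'

2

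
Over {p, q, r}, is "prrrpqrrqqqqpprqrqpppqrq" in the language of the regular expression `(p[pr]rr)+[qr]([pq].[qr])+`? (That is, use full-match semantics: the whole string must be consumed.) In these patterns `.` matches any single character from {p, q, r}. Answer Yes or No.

No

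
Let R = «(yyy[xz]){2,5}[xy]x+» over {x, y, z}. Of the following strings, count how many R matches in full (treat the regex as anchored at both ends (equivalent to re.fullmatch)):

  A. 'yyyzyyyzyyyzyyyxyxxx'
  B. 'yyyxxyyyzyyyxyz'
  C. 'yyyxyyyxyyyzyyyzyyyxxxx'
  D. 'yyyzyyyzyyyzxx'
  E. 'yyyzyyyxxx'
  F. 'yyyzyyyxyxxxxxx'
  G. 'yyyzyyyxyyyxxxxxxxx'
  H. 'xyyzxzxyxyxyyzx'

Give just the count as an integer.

A → match
B → no match — must end with 'x'
C → match
D → match
E → match
F → match
G → match
H → no match — must start with 'yyy'
Total matched: 6

6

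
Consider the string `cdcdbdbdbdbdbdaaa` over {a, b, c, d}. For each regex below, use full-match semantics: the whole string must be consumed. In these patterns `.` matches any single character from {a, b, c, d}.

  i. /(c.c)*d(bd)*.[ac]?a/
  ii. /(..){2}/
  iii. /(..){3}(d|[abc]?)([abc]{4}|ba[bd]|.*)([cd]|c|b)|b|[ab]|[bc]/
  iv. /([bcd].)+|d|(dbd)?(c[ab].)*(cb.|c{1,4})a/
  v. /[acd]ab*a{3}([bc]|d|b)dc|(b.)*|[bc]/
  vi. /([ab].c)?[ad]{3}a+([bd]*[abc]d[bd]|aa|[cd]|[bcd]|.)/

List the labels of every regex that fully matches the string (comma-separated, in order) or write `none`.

i → match
ii → no match
iii → no match
iv → no match
v → no match
vi → no match

i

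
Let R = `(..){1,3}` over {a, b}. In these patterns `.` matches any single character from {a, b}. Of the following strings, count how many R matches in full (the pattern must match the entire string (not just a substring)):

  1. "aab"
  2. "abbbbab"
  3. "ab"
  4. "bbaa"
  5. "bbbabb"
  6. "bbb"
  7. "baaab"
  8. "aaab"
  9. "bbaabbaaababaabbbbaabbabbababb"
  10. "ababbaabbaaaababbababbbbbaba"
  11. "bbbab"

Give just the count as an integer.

1 → no match
2 → no match
3 → match
4 → match
5 → match
6 → no match
7 → no match
8 → match
9 → no match
10 → no match
11 → no match
Total matched: 4

4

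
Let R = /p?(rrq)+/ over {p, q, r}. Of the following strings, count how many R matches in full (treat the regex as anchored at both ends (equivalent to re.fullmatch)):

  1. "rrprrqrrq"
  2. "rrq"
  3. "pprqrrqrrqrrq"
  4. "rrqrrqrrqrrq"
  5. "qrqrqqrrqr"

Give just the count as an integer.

1 → no match
2 → match
3 → no match
4 → match
5 → no match — must end with "rrq"
Total matched: 2

2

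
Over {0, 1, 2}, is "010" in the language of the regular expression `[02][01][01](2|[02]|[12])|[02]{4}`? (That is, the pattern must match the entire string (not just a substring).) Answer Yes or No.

No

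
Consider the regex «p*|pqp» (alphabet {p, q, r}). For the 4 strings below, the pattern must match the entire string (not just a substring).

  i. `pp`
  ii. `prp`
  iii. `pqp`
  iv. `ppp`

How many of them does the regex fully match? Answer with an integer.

i → match
ii → no match
iii → match
iv → match
Total matched: 3

3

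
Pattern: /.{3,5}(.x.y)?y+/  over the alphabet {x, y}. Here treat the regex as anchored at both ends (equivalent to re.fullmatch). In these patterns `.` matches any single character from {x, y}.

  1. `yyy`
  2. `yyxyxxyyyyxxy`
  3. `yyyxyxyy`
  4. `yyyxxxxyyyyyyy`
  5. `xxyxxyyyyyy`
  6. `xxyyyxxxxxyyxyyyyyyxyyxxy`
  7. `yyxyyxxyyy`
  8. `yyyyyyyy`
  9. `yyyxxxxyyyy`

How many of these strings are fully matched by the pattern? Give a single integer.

1 → no match
2 → no match
3 → no match
4 → match
5 → match
6 → no match
7 → match
8 → match
9 → match
Total matched: 5

5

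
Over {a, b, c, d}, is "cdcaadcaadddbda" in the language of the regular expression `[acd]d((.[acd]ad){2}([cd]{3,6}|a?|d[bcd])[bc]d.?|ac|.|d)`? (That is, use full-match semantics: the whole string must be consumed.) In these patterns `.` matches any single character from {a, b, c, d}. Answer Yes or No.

Yes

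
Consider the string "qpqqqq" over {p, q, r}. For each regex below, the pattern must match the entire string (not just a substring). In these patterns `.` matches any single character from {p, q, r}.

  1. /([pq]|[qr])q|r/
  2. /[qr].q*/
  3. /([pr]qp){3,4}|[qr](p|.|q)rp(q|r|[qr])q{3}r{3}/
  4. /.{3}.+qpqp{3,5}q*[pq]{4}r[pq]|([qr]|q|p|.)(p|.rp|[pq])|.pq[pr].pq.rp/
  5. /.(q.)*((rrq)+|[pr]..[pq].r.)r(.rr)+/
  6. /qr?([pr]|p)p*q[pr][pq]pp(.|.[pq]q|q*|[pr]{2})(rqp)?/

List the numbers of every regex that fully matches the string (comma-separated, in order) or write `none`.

2

1 → no match
2 → match
3 → no match
4 → no match
5 → no match — must end with "rr"
6 → no match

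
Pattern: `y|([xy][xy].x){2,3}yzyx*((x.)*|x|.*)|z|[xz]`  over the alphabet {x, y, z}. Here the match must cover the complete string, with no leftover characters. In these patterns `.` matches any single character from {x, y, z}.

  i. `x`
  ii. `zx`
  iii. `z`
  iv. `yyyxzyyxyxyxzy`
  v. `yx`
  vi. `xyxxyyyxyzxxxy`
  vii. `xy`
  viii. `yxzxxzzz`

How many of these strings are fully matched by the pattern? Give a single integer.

2

i. `x` → match
ii. `zx` → no match
iii. `z` → match
iv → no match
v. `yx` → no match
vi → no match
vii. `xy` → no match
viii. `yxzxxzzz` → no match
Total matched: 2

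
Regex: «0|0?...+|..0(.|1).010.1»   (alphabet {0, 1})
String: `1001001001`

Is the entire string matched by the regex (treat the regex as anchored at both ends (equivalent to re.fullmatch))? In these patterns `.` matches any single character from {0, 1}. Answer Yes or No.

Yes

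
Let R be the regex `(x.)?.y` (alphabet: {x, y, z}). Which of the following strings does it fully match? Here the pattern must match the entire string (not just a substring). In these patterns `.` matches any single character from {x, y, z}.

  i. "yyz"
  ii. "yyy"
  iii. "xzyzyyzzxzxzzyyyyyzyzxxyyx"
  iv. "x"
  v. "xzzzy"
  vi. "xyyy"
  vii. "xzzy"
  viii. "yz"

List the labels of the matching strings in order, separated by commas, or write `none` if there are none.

vi, vii

i. "yyz" → no match — must end with "y"
ii. "yyy" → no match
iii → no match — must end with "y"
iv. "x" → no match — must end with "y"
v. "xzzzy" → no match
vi. "xyyy" → match
vii. "xzzy" → match
viii. "yz" → no match — must end with "y"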